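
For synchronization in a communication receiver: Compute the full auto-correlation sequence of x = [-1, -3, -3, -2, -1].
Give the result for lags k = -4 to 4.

r_xx[k] = sum_m x[m]*x[m+k], indexed from 0, for k = -4 to 4:
  r_xx[-4] = x[4]*x[0] = 1
  r_xx[-3] = x[3]*x[0] + x[4]*x[1] = 5
  r_xx[-2] = x[2]*x[0] + x[3]*x[1] + x[4]*x[2] = 12
  r_xx[-1] = x[1]*x[0] + x[2]*x[1] + x[3]*x[2] + x[4]*x[3] = 20
  r_xx[0] = x[0]*x[0] + x[1]*x[1] + x[2]*x[2] + x[3]*x[3] + x[4]*x[4] = 24
  r_xx[1] = x[0]*x[1] + x[1]*x[2] + x[2]*x[3] + x[3]*x[4] = 20
  r_xx[2] = x[0]*x[2] + x[1]*x[3] + x[2]*x[4] = 12
  r_xx[3] = x[0]*x[3] + x[1]*x[4] = 5
  r_xx[4] = x[0]*x[4] = 1
r_xx = [1, 5, 12, 20, 24, 20, 12, 5, 1]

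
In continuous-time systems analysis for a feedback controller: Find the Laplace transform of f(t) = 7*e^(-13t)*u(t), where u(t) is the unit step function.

Standard Laplace transform pair:
e^(-at)*u(t) <-> 1/(s+a)
With a = 13: L{7*e^(-13t)*u(t)} = 7/(s+13), ROC: Re(s) > -13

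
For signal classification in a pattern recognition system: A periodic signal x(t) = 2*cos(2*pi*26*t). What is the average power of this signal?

Average power of A*cos(wt) is A^2/2.
P = 2^2 / 2 = 4/2 = 2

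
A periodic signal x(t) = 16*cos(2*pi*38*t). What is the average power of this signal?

Average power of A*cos(wt) is A^2/2.
P = 16^2 / 2 = 256/2 = 128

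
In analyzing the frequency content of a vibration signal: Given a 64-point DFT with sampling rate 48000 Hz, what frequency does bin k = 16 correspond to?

The frequency of DFT bin k is: f_k = k * f_s / N
f_16 = 16 * 48000 / 64 = 12000 Hz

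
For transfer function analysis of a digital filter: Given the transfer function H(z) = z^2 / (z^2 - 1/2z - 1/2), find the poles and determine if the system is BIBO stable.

Poles are roots of the denominator: z^2 - 1/2z - 1/2 = 0.
Quadratic formula: z = [-(-1/2) +/- sqrt((-1/2)^2 - 4*(-1/2))] / 2
Discriminant = 1/4 + 2 = 9/4; sqrt = 3/2.
z = (1/2 +/- 3/2) / 2 => z = 1 or z = -1/2.
|p1| = 1, |p2| = 1/2.
For BIBO stability, all poles must lie inside the unit circle (|p| < 1).
System is UNSTABLE since at least one |p| >= 1.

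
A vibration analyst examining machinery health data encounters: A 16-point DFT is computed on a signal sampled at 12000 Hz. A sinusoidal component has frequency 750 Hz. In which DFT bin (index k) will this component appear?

DFT frequency resolution = f_s/N = 12000/16 = 750 Hz
Bin index k = f_signal / resolution = 750 / 750 = 1
The signal frequency 750 Hz falls in DFT bin k = 1.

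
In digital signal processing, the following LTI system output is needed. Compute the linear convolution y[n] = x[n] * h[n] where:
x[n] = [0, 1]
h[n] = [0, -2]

y[n] = sum_k x[k]*h[n-k]. Output length = len(x) + len(h) - 1 = 2 + 2 - 1 = 3.
y[0] = 0*0 = 0
y[1] = 1*0 + 0*-2 = 0
y[2] = 1*-2 = -2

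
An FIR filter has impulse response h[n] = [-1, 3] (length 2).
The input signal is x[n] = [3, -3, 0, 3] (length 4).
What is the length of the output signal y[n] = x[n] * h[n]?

For linear convolution, the output length is:
len(y) = len(x) + len(h) - 1 = 4 + 2 - 1 = 5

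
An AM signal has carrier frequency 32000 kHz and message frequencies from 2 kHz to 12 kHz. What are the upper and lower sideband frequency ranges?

Upper sideband (USB) = fc + [fm_low, fm_high] = 32000 + [2, 12] = [32002, 32012] kHz
Lower sideband (LSB) = fc - [fm_high, fm_low] = 32000 - [12, 2] = [31988, 31998] kHz
Total occupied spectrum: 31988 kHz to 32012 kHz (plus carrier at 32000 kHz)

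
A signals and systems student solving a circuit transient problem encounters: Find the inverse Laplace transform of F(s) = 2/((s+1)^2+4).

Standard pair: w/((s+a)^2+w^2) <-> e^(-at)*sin(wt)*u(t)
With a=1, w=2: f(t) = e^(-t)*sin(2t)*u(t)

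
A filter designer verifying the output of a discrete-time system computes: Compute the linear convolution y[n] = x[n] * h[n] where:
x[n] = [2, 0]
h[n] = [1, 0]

y[n] = sum_k x[k]*h[n-k]. Output length = len(x) + len(h) - 1 = 2 + 2 - 1 = 3.
y[0] = 2*1 = 2
y[1] = 0*1 + 2*0 = 0
y[2] = 0*0 = 0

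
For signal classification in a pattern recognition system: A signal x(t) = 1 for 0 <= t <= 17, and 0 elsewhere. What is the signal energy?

Energy = integral of |x(t)|^2 dt over the signal duration
= 1^2 * 17 = 1 * 17 = 17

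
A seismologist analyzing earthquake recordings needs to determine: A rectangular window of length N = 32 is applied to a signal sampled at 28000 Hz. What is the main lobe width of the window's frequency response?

For a rectangular window of length N,
the main lobe width in frequency is 2*f_s/N.
= 2*28000/32 = 1750 Hz
This determines the minimum frequency separation for resolving two sinusoids.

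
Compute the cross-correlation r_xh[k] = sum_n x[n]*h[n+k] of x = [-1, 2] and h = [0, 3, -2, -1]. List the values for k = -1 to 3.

Both sequences indexed from 0 and zero outside their support.
Lags with overlap: k = -1 to 3.
  r_xh[-1] = x[1]*h[0] = 0
  r_xh[0] = x[0]*h[0] + x[1]*h[1] = 6
  r_xh[1] = x[0]*h[1] + x[1]*h[2] = -7
  r_xh[2] = x[0]*h[2] + x[1]*h[3] = 0
  r_xh[3] = x[0]*h[3] = 1
r_xh = [0, 6, -7, 0, 1] (for k = -1, ..., 3)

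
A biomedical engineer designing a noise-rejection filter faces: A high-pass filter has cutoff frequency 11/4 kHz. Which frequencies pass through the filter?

A high-pass filter passes all frequencies above the cutoff frequency 11/4 kHz and attenuates lower frequencies.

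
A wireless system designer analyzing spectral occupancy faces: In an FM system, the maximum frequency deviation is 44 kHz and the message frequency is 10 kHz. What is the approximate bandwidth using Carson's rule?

Carson's rule: BW = 2*(delta_f + f_m)
= 2*(44 + 10) kHz = 108 kHz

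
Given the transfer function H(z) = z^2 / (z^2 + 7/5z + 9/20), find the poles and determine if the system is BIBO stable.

Poles are roots of the denominator: z^2 + 7/5z + 9/20 = 0.
Quadratic formula: z = [-(7/5) +/- sqrt((7/5)^2 - 4*(9/20))] / 2
Discriminant = 49/25 - 9/5 = 4/25; sqrt = 2/5.
z = (-7/5 +/- 2/5) / 2 => z = -1/2 or z = -9/10.
|p1| = 9/10, |p2| = 1/2.
For BIBO stability, all poles must lie inside the unit circle (|p| < 1).
System is STABLE since both |p| < 1.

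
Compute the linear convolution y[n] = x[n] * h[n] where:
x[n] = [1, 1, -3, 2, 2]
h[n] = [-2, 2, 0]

y[n] = sum_k x[k]*h[n-k]. Output length = len(x) + len(h) - 1 = 5 + 3 - 1 = 7.
y[0] = 1*-2 = -2
y[1] = 1*-2 + 1*2 = 0
y[2] = -3*-2 + 1*2 + 1*0 = 8
y[3] = 2*-2 + -3*2 + 1*0 = -10
y[4] = 2*-2 + 2*2 + -3*0 = 0
y[5] = 2*2 + 2*0 = 4
y[6] = 2*0 = 0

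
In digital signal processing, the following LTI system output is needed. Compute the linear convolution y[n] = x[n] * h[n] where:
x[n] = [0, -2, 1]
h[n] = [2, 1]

y[n] = sum_k x[k]*h[n-k]. Output length = len(x) + len(h) - 1 = 3 + 2 - 1 = 4.
y[0] = 0*2 = 0
y[1] = -2*2 + 0*1 = -4
y[2] = 1*2 + -2*1 = 0
y[3] = 1*1 = 1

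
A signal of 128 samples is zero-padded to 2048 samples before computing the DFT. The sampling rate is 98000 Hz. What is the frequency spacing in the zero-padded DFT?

Original DFT: N = 128, resolution = f_s/N = 98000/128 = 6125/8 Hz
Zero-padded DFT: N = 2048, resolution = f_s/N = 98000/2048 = 6125/128 Hz
Zero-padding interpolates the spectrum (finer frequency grid)
but does NOT improve the true spectral resolution (ability to resolve close frequencies).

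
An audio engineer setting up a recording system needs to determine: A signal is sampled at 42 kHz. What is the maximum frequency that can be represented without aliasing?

The maximum frequency that can be represented without aliasing
is the Nyquist frequency: f_max = f_s / 2 = 42 kHz / 2 = 21 kHz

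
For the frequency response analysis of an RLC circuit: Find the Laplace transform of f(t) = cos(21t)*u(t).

Standard pair: cos(wt)*u(t) <-> s/(s^2+w^2)
With w = 21: L{cos(21t)*u(t)} = s/(s^2+441)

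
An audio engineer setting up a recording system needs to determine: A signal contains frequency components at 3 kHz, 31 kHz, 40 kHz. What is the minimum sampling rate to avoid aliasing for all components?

The highest frequency component is f_max = 40 kHz.
Nyquist rate = 2 * f_max = 2 * 40 kHz = 80 kHz.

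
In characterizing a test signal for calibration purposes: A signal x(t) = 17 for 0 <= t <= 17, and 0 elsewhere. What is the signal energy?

Energy = integral of |x(t)|^2 dt over the signal duration
= 17^2 * 17 = 289 * 17 = 4913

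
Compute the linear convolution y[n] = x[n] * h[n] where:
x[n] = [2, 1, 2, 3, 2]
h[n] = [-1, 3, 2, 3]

y[n] = sum_k x[k]*h[n-k]. Output length = len(x) + len(h) - 1 = 5 + 4 - 1 = 8.
y[0] = 2*-1 = -2
y[1] = 1*-1 + 2*3 = 5
y[2] = 2*-1 + 1*3 + 2*2 = 5
y[3] = 3*-1 + 2*3 + 1*2 + 2*3 = 11
y[4] = 2*-1 + 3*3 + 2*2 + 1*3 = 14
y[5] = 2*3 + 3*2 + 2*3 = 18
y[6] = 2*2 + 3*3 = 13
y[7] = 2*3 = 6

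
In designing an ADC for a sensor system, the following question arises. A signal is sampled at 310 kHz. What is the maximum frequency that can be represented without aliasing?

The maximum frequency that can be represented without aliasing
is the Nyquist frequency: f_max = f_s / 2 = 310 kHz / 2 = 155 kHz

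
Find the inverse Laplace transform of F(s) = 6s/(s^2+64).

Standard pair: s/(s^2+w^2) <-> cos(wt)*u(t)
With k=6, w=8: f(t) = 6*cos(8t)*u(t)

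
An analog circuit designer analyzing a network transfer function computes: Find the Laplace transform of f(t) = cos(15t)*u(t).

Standard pair: cos(wt)*u(t) <-> s/(s^2+w^2)
With w = 15: L{cos(15t)*u(t)} = s/(s^2+225)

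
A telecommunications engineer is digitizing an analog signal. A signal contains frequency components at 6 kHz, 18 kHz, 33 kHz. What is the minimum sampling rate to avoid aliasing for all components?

The highest frequency component is f_max = 33 kHz.
Nyquist rate = 2 * f_max = 2 * 33 kHz = 66 kHz.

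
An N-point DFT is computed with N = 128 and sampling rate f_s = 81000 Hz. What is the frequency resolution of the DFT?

DFT frequency resolution = f_s / N
= 81000 / 128 = 10125/16 Hz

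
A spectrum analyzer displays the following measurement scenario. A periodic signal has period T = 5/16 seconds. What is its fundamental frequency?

The fundamental frequency is the reciprocal of the period.
f = 1/T = 1/(5/16) = 16/5 Hz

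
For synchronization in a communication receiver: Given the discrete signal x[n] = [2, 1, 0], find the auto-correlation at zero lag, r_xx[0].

The auto-correlation at zero lag r_xx[0] equals the signal energy.
r_xx[0] = sum of x[n]^2 = 2^2 + 1^2 + 0^2
= 4 + 1 + 0 = 5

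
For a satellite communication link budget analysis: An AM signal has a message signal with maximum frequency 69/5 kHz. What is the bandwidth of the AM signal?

In AM (double-sideband), the bandwidth is twice the message frequency.
BW = 2 * f_m = 2 * 69/5 kHz = 138/5 kHz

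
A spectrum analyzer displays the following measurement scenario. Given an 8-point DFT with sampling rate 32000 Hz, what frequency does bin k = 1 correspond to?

The frequency of DFT bin k is: f_k = k * f_s / N
f_1 = 1 * 32000 / 8 = 4000 Hz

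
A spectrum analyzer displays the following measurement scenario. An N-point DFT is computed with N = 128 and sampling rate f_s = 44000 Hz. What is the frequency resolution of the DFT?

DFT frequency resolution = f_s / N
= 44000 / 128 = 1375/4 Hz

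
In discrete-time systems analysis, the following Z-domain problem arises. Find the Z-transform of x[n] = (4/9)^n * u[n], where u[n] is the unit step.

The Z-transform of a^n * u[n] is z/(z-a) for |z| > |a|.
Here a = 4/9, so X(z) = z/(z - (4/9)) = 9z/(9z - 4)
ROC: |z| > 4/9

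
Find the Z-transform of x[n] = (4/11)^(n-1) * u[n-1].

Time-shifting property: if X(z) = Z{x[n]}, then Z{x[n-d]} = z^(-d) * X(z)
X(z) = z/(z - 4/11) for x[n] = (4/11)^n * u[n]
Z{x[n-1]} = z^(-1) * z/(z - 4/11) = 1/(z - 4/11)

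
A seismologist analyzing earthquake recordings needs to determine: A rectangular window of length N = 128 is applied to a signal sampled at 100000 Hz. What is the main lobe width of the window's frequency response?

For a rectangular window of length N,
the main lobe width in frequency is 2*f_s/N.
= 2*100000/128 = 3125/2 Hz
This determines the minimum frequency separation for resolving two sinusoids.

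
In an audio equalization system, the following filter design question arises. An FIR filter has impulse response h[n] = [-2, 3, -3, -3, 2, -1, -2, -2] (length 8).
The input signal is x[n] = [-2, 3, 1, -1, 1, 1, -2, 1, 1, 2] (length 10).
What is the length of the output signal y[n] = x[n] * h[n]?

For linear convolution, the output length is:
len(y) = len(x) + len(h) - 1 = 10 + 8 - 1 = 17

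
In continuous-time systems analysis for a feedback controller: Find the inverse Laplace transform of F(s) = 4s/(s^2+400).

Standard pair: s/(s^2+w^2) <-> cos(wt)*u(t)
With k=4, w=20: f(t) = 4*cos(20t)*u(t)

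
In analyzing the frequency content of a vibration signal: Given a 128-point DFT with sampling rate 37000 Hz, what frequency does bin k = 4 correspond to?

The frequency of DFT bin k is: f_k = k * f_s / N
f_4 = 4 * 37000 / 128 = 4625/4 Hz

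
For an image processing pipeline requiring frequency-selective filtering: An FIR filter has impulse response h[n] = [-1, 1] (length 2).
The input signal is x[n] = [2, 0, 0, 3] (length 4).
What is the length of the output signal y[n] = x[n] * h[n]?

For linear convolution, the output length is:
len(y) = len(x) + len(h) - 1 = 4 + 2 - 1 = 5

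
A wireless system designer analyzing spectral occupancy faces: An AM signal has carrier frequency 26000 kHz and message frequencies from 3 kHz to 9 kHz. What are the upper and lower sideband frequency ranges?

Upper sideband (USB) = fc + [fm_low, fm_high] = 26000 + [3, 9] = [26003, 26009] kHz
Lower sideband (LSB) = fc - [fm_high, fm_low] = 26000 - [9, 3] = [25991, 25997] kHz
Total occupied spectrum: 25991 kHz to 26009 kHz (plus carrier at 26000 kHz)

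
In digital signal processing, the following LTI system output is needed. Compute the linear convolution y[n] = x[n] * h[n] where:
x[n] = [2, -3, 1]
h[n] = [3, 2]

y[n] = sum_k x[k]*h[n-k]. Output length = len(x) + len(h) - 1 = 3 + 2 - 1 = 4.
y[0] = 2*3 = 6
y[1] = -3*3 + 2*2 = -5
y[2] = 1*3 + -3*2 = -3
y[3] = 1*2 = 2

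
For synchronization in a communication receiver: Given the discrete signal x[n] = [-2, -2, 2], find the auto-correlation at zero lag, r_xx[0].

The auto-correlation at zero lag r_xx[0] equals the signal energy.
r_xx[0] = sum of x[n]^2 = (-2)^2 + (-2)^2 + 2^2
= 4 + 4 + 4 = 12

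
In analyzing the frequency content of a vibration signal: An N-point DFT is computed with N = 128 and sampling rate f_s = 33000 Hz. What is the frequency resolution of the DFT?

DFT frequency resolution = f_s / N
= 33000 / 128 = 4125/16 Hz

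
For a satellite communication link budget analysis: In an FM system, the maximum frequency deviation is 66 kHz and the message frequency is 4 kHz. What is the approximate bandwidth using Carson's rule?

Carson's rule: BW = 2*(delta_f + f_m)
= 2*(66 + 4) kHz = 140 kHz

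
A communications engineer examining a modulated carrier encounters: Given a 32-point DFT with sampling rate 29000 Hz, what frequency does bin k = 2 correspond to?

The frequency of DFT bin k is: f_k = k * f_s / N
f_2 = 2 * 29000 / 32 = 3625/2 Hz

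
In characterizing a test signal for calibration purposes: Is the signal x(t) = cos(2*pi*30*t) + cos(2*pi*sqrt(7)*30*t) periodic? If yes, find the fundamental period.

f1 = 30 Hz, f2 = 30*sqrt(7) Hz
Ratio f2/f1 = sqrt(7), which is irrational.
Since the frequency ratio is irrational, no common period exists.
The signal is not periodic.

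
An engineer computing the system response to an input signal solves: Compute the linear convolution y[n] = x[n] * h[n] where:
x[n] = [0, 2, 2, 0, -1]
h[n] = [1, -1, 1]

y[n] = sum_k x[k]*h[n-k]. Output length = len(x) + len(h) - 1 = 5 + 3 - 1 = 7.
y[0] = 0*1 = 0
y[1] = 2*1 + 0*-1 = 2
y[2] = 2*1 + 2*-1 + 0*1 = 0
y[3] = 0*1 + 2*-1 + 2*1 = 0
y[4] = -1*1 + 0*-1 + 2*1 = 1
y[5] = -1*-1 + 0*1 = 1
y[6] = -1*1 = -1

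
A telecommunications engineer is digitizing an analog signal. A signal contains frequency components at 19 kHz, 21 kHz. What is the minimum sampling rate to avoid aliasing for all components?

The highest frequency component is f_max = 21 kHz.
Nyquist rate = 2 * f_max = 2 * 21 kHz = 42 kHz.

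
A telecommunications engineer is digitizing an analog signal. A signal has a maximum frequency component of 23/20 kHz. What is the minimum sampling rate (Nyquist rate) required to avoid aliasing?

By the Nyquist-Shannon sampling theorem,
the minimum sampling rate (Nyquist rate) must be at least 2 * f_max.
Nyquist rate = 2 * 23/20 kHz = 23/10 kHz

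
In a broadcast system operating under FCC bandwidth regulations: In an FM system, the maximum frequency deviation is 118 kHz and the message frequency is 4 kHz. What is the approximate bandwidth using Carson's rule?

Carson's rule: BW = 2*(delta_f + f_m)
= 2*(118 + 4) kHz = 244 kHz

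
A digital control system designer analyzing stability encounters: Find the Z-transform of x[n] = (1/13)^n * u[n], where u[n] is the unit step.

The Z-transform of a^n * u[n] is z/(z-a) for |z| > |a|.
Here a = 1/13, so X(z) = z/(z - (1/13)) = 13z/(13z - 1)
ROC: |z| > 1/13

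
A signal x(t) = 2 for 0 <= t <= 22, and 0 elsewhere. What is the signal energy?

Energy = integral of |x(t)|^2 dt over the signal duration
= 2^2 * 22 = 4 * 22 = 88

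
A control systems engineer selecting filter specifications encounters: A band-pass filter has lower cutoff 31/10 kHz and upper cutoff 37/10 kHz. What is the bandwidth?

Bandwidth = f_high - f_low
= 37/10 kHz - 31/10 kHz = 3/5 kHz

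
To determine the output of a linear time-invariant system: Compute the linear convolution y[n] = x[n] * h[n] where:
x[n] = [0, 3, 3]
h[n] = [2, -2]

y[n] = sum_k x[k]*h[n-k]. Output length = len(x) + len(h) - 1 = 3 + 2 - 1 = 4.
y[0] = 0*2 = 0
y[1] = 3*2 + 0*-2 = 6
y[2] = 3*2 + 3*-2 = 0
y[3] = 3*-2 = -6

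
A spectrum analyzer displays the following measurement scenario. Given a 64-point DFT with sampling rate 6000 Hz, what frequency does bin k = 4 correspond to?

The frequency of DFT bin k is: f_k = k * f_s / N
f_4 = 4 * 6000 / 64 = 375 Hz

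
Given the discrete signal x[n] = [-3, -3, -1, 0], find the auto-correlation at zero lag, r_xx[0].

The auto-correlation at zero lag r_xx[0] equals the signal energy.
r_xx[0] = sum of x[n]^2 = (-3)^2 + (-3)^2 + (-1)^2 + 0^2
= 9 + 9 + 1 + 0 = 19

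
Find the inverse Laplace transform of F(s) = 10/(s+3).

Standard pair: k/(s+a) <-> k*e^(-at)*u(t)
With k=10, a=3: f(t) = 10*e^(-3t)*u(t)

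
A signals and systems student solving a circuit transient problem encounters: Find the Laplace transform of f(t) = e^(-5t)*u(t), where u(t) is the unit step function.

Standard Laplace transform pair:
e^(-at)*u(t) <-> 1/(s+a)
With a = 5: L{e^(-5t)*u(t)} = 1/(s+5), ROC: Re(s) > -5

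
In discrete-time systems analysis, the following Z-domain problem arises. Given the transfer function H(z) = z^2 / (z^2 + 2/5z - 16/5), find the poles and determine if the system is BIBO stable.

Poles are roots of the denominator: z^2 + 2/5z - 16/5 = 0.
Quadratic formula: z = [-(2/5) +/- sqrt((2/5)^2 - 4*(-16/5))] / 2
Discriminant = 4/25 + 64/5 = 324/25; sqrt = 18/5.
z = (-2/5 +/- 18/5) / 2 => z = 8/5 or z = -2.
|p1| = 2, |p2| = 8/5.
For BIBO stability, all poles must lie inside the unit circle (|p| < 1).
System is UNSTABLE since at least one |p| >= 1.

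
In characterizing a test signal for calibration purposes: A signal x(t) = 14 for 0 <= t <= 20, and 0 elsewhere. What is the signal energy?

Energy = integral of |x(t)|^2 dt over the signal duration
= 14^2 * 20 = 196 * 20 = 3920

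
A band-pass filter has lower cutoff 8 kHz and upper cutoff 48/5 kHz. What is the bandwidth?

Bandwidth = f_high - f_low
= 48/5 kHz - 8 kHz = 8/5 kHz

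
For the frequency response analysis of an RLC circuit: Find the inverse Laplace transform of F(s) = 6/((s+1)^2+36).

Standard pair: w/((s+a)^2+w^2) <-> e^(-at)*sin(wt)*u(t)
With a=1, w=6: f(t) = e^(-t)*sin(6t)*u(t)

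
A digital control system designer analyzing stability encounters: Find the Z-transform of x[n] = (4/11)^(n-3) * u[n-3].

Time-shifting property: if X(z) = Z{x[n]}, then Z{x[n-d]} = z^(-d) * X(z)
X(z) = z/(z - 4/11) for x[n] = (4/11)^n * u[n]
Z{x[n-3]} = z^(-3) * z/(z - 4/11) = z^(-2)/(z - 4/11)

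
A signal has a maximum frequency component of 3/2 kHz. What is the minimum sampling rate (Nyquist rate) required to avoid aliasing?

By the Nyquist-Shannon sampling theorem,
the minimum sampling rate (Nyquist rate) must be at least 2 * f_max.
Nyquist rate = 2 * 3/2 kHz = 3 kHz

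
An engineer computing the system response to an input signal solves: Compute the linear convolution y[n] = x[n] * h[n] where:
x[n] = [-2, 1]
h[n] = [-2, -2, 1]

y[n] = sum_k x[k]*h[n-k]. Output length = len(x) + len(h) - 1 = 2 + 3 - 1 = 4.
y[0] = -2*-2 = 4
y[1] = 1*-2 + -2*-2 = 2
y[2] = 1*-2 + -2*1 = -4
y[3] = 1*1 = 1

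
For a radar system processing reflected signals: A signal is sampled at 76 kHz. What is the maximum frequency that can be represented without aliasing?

The maximum frequency that can be represented without aliasing
is the Nyquist frequency: f_max = f_s / 2 = 76 kHz / 2 = 38 kHz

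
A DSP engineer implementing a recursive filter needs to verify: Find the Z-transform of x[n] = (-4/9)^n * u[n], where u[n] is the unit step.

The Z-transform of a^n * u[n] is z/(z-a) for |z| > |a|.
Here a = -4/9, so X(z) = z/(z - (-4/9)) = 9z/(9z + 4)
ROC: |z| > 4/9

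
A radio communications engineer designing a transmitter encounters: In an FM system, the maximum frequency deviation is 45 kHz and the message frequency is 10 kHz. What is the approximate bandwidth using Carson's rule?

Carson's rule: BW = 2*(delta_f + f_m)
= 2*(45 + 10) kHz = 110 kHz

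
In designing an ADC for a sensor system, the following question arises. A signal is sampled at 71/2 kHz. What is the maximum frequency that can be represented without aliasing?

The maximum frequency that can be represented without aliasing
is the Nyquist frequency: f_max = f_s / 2 = 71/2 kHz / 2 = 71/4 kHz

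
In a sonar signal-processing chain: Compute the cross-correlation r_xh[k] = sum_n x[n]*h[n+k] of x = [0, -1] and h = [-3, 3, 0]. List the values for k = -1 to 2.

Both sequences indexed from 0 and zero outside their support.
Lags with overlap: k = -1 to 2.
  r_xh[-1] = x[1]*h[0] = 3
  r_xh[0] = x[0]*h[0] + x[1]*h[1] = -3
  r_xh[1] = x[0]*h[1] + x[1]*h[2] = 0
  r_xh[2] = x[0]*h[2] = 0
r_xh = [3, -3, 0, 0] (for k = -1, ..., 2)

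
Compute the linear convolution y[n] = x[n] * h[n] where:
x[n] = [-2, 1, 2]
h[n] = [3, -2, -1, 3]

y[n] = sum_k x[k]*h[n-k]. Output length = len(x) + len(h) - 1 = 3 + 4 - 1 = 6.
y[0] = -2*3 = -6
y[1] = 1*3 + -2*-2 = 7
y[2] = 2*3 + 1*-2 + -2*-1 = 6
y[3] = 2*-2 + 1*-1 + -2*3 = -11
y[4] = 2*-1 + 1*3 = 1
y[5] = 2*3 = 6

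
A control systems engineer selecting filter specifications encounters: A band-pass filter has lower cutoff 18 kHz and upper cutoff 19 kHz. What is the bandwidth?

Bandwidth = f_high - f_low
= 19 kHz - 18 kHz = 1 kHz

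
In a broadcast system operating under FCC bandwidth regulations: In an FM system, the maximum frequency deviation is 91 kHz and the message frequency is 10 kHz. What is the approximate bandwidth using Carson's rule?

Carson's rule: BW = 2*(delta_f + f_m)
= 2*(91 + 10) kHz = 202 kHz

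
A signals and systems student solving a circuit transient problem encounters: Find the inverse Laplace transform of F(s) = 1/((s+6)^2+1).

Standard pair: w/((s+a)^2+w^2) <-> e^(-at)*sin(wt)*u(t)
With a=6, w=1: f(t) = e^(-6t)*sin(t)*u(t)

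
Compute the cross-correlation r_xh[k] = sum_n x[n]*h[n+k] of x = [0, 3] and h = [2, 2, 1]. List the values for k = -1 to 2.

Both sequences indexed from 0 and zero outside their support.
Lags with overlap: k = -1 to 2.
  r_xh[-1] = x[1]*h[0] = 6
  r_xh[0] = x[0]*h[0] + x[1]*h[1] = 6
  r_xh[1] = x[0]*h[1] + x[1]*h[2] = 3
  r_xh[2] = x[0]*h[2] = 0
r_xh = [6, 6, 3, 0] (for k = -1, ..., 2)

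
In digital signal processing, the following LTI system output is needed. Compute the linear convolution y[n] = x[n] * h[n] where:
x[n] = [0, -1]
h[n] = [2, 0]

y[n] = sum_k x[k]*h[n-k]. Output length = len(x) + len(h) - 1 = 2 + 2 - 1 = 3.
y[0] = 0*2 = 0
y[1] = -1*2 + 0*0 = -2
y[2] = -1*0 = 0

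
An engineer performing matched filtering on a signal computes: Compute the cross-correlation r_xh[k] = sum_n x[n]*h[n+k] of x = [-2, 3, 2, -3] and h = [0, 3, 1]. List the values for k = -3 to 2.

Both sequences indexed from 0 and zero outside their support.
Lags with overlap: k = -3 to 2.
  r_xh[-3] = x[3]*h[0] = 0
  r_xh[-2] = x[2]*h[0] + x[3]*h[1] = -9
  r_xh[-1] = x[1]*h[0] + x[2]*h[1] + x[3]*h[2] = 3
  r_xh[0] = x[0]*h[0] + x[1]*h[1] + x[2]*h[2] = 11
  r_xh[1] = x[0]*h[1] + x[1]*h[2] = -3
  r_xh[2] = x[0]*h[2] = -2
r_xh = [0, -9, 3, 11, -3, -2] (for k = -3, ..., 2)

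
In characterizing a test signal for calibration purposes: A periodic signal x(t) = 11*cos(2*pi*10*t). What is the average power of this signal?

Average power of A*cos(wt) is A^2/2.
P = 11^2 / 2 = 121/2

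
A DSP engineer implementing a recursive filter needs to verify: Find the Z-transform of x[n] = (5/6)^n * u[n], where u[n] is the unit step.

The Z-transform of a^n * u[n] is z/(z-a) for |z| > |a|.
Here a = 5/6, so X(z) = z/(z - (5/6)) = 6z/(6z - 5)
ROC: |z| > 5/6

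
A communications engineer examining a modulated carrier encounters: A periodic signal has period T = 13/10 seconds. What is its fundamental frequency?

The fundamental frequency is the reciprocal of the period.
f = 1/T = 1/(13/10) = 10/13 Hz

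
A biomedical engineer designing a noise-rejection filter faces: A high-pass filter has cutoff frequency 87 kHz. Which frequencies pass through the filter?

A high-pass filter passes all frequencies above the cutoff frequency 87 kHz and attenuates lower frequencies.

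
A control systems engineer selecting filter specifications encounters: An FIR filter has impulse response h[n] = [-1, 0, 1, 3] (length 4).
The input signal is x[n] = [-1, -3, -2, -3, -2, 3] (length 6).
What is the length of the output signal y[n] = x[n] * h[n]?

For linear convolution, the output length is:
len(y) = len(x) + len(h) - 1 = 6 + 4 - 1 = 9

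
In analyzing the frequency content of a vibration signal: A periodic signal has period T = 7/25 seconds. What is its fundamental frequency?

The fundamental frequency is the reciprocal of the period.
f = 1/T = 1/(7/25) = 25/7 Hz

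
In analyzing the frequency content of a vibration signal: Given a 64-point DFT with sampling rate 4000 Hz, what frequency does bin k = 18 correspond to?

The frequency of DFT bin k is: f_k = k * f_s / N
f_18 = 18 * 4000 / 64 = 1125 Hz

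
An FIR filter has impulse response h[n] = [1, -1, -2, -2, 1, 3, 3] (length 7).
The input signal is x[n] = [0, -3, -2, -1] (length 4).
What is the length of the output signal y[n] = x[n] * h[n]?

For linear convolution, the output length is:
len(y) = len(x) + len(h) - 1 = 4 + 7 - 1 = 10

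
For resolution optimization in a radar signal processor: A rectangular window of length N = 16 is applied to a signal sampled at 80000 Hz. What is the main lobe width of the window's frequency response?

For a rectangular window of length N,
the main lobe width in frequency is 2*f_s/N.
= 2*80000/16 = 10000 Hz
This determines the minimum frequency separation for resolving two sinusoids.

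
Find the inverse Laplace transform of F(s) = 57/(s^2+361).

Standard pair: w/(s^2+w^2) <-> sin(wt)*u(t)
Recognize w^2 = 361, so w = 19; numerator 57 = 3*19.
f(t) = 3*sin(19t)*u(t)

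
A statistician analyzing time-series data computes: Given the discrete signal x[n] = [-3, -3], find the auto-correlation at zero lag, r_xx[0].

The auto-correlation at zero lag r_xx[0] equals the signal energy.
r_xx[0] = sum of x[n]^2 = (-3)^2 + (-3)^2
= 9 + 9 = 18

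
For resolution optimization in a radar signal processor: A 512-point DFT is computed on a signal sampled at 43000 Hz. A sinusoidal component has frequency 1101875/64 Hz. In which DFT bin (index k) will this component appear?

DFT frequency resolution = f_s/N = 43000/512 = 5375/64 Hz
Bin index k = f_signal / resolution = 1101875/64 / 5375/64 = 205
The signal frequency 1101875/64 Hz falls in DFT bin k = 205.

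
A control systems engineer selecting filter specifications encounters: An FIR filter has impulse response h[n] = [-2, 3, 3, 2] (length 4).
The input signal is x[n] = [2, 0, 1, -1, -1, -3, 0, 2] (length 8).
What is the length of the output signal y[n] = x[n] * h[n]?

For linear convolution, the output length is:
len(y) = len(x) + len(h) - 1 = 8 + 4 - 1 = 11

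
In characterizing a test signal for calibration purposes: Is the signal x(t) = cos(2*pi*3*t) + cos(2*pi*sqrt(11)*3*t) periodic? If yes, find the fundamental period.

f1 = 3 Hz, f2 = 3*sqrt(11) Hz
Ratio f2/f1 = sqrt(11), which is irrational.
Since the frequency ratio is irrational, no common period exists.
The signal is not periodic.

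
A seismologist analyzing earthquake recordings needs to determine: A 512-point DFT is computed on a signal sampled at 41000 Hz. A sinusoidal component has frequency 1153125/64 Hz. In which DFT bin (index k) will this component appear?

DFT frequency resolution = f_s/N = 41000/512 = 5125/64 Hz
Bin index k = f_signal / resolution = 1153125/64 / 5125/64 = 225
The signal frequency 1153125/64 Hz falls in DFT bin k = 225.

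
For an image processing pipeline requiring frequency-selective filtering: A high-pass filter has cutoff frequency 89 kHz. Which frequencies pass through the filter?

A high-pass filter passes all frequencies above the cutoff frequency 89 kHz and attenuates lower frequencies.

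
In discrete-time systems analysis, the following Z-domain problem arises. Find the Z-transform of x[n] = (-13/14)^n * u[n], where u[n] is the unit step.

The Z-transform of a^n * u[n] is z/(z-a) for |z| > |a|.
Here a = -13/14, so X(z) = z/(z - (-13/14)) = 14z/(14z + 13)
ROC: |z| > 13/14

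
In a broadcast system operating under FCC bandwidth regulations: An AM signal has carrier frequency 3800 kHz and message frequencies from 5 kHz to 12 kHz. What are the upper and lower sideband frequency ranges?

Upper sideband (USB) = fc + [fm_low, fm_high] = 3800 + [5, 12] = [3805, 3812] kHz
Lower sideband (LSB) = fc - [fm_high, fm_low] = 3800 - [12, 5] = [3788, 3795] kHz
Total occupied spectrum: 3788 kHz to 3812 kHz (plus carrier at 3800 kHz)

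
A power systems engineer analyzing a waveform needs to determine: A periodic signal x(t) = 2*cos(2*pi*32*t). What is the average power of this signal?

Average power of A*cos(wt) is A^2/2.
P = 2^2 / 2 = 4/2 = 2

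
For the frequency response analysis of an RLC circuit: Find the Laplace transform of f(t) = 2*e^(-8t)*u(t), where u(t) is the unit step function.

Standard Laplace transform pair:
e^(-at)*u(t) <-> 1/(s+a)
With a = 8: L{2*e^(-8t)*u(t)} = 2/(s+8), ROC: Re(s) > -8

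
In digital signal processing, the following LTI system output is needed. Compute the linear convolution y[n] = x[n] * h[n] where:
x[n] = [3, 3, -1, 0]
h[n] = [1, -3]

y[n] = sum_k x[k]*h[n-k]. Output length = len(x) + len(h) - 1 = 4 + 2 - 1 = 5.
y[0] = 3*1 = 3
y[1] = 3*1 + 3*-3 = -6
y[2] = -1*1 + 3*-3 = -10
y[3] = 0*1 + -1*-3 = 3
y[4] = 0*-3 = 0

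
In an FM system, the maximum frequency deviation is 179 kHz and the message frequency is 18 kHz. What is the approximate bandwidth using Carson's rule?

Carson's rule: BW = 2*(delta_f + f_m)
= 2*(179 + 18) kHz = 394 kHz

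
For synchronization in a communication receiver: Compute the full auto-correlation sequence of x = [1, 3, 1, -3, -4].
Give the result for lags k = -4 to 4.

r_xx[k] = sum_m x[m]*x[m+k], indexed from 0, for k = -4 to 4:
  r_xx[-4] = x[4]*x[0] = -4
  r_xx[-3] = x[3]*x[0] + x[4]*x[1] = -15
  r_xx[-2] = x[2]*x[0] + x[3]*x[1] + x[4]*x[2] = -12
  r_xx[-1] = x[1]*x[0] + x[2]*x[1] + x[3]*x[2] + x[4]*x[3] = 15
  r_xx[0] = x[0]*x[0] + x[1]*x[1] + x[2]*x[2] + x[3]*x[3] + x[4]*x[4] = 36
  r_xx[1] = x[0]*x[1] + x[1]*x[2] + x[2]*x[3] + x[3]*x[4] = 15
  r_xx[2] = x[0]*x[2] + x[1]*x[3] + x[2]*x[4] = -12
  r_xx[3] = x[0]*x[3] + x[1]*x[4] = -15
  r_xx[4] = x[0]*x[4] = -4
r_xx = [-4, -15, -12, 15, 36, 15, -12, -15, -4]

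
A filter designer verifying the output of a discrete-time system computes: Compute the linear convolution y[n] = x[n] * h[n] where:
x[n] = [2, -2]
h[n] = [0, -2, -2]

y[n] = sum_k x[k]*h[n-k]. Output length = len(x) + len(h) - 1 = 2 + 3 - 1 = 4.
y[0] = 2*0 = 0
y[1] = -2*0 + 2*-2 = -4
y[2] = -2*-2 + 2*-2 = 0
y[3] = -2*-2 = 4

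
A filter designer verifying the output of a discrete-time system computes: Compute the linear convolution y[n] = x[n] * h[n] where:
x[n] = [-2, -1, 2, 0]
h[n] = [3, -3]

y[n] = sum_k x[k]*h[n-k]. Output length = len(x) + len(h) - 1 = 4 + 2 - 1 = 5.
y[0] = -2*3 = -6
y[1] = -1*3 + -2*-3 = 3
y[2] = 2*3 + -1*-3 = 9
y[3] = 0*3 + 2*-3 = -6
y[4] = 0*-3 = 0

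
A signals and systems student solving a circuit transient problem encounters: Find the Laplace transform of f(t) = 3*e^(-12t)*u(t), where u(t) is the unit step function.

Standard Laplace transform pair:
e^(-at)*u(t) <-> 1/(s+a)
With a = 12: L{3*e^(-12t)*u(t)} = 3/(s+12), ROC: Re(s) > -12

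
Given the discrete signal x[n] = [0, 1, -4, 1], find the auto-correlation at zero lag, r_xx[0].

The auto-correlation at zero lag r_xx[0] equals the signal energy.
r_xx[0] = sum of x[n]^2 = 0^2 + 1^2 + (-4)^2 + 1^2
= 0 + 1 + 16 + 1 = 18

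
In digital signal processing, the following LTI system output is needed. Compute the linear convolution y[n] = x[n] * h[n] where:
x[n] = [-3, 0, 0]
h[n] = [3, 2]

y[n] = sum_k x[k]*h[n-k]. Output length = len(x) + len(h) - 1 = 3 + 2 - 1 = 4.
y[0] = -3*3 = -9
y[1] = 0*3 + -3*2 = -6
y[2] = 0*3 + 0*2 = 0
y[3] = 0*2 = 0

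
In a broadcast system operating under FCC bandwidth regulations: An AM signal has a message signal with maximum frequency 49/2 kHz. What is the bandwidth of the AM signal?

In AM (double-sideband), the bandwidth is twice the message frequency.
BW = 2 * f_m = 2 * 49/2 kHz = 49 kHz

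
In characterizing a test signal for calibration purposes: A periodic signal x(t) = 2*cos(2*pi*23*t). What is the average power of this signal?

Average power of A*cos(wt) is A^2/2.
P = 2^2 / 2 = 4/2 = 2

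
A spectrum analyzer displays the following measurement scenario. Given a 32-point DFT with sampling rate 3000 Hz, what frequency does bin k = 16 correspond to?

The frequency of DFT bin k is: f_k = k * f_s / N
f_16 = 16 * 3000 / 32 = 1500 Hz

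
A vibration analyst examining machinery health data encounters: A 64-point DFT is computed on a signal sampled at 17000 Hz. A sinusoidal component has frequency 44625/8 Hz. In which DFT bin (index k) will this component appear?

DFT frequency resolution = f_s/N = 17000/64 = 2125/8 Hz
Bin index k = f_signal / resolution = 44625/8 / 2125/8 = 21
The signal frequency 44625/8 Hz falls in DFT bin k = 21.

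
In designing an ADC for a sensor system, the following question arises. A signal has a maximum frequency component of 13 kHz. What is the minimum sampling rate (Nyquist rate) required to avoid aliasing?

By the Nyquist-Shannon sampling theorem,
the minimum sampling rate (Nyquist rate) must be at least 2 * f_max.
Nyquist rate = 2 * 13 kHz = 26 kHz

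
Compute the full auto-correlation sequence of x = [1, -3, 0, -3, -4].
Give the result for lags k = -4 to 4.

r_xx[k] = sum_m x[m]*x[m+k], indexed from 0, for k = -4 to 4:
  r_xx[-4] = x[4]*x[0] = -4
  r_xx[-3] = x[3]*x[0] + x[4]*x[1] = 9
  r_xx[-2] = x[2]*x[0] + x[3]*x[1] + x[4]*x[2] = 9
  r_xx[-1] = x[1]*x[0] + x[2]*x[1] + x[3]*x[2] + x[4]*x[3] = 9
  r_xx[0] = x[0]*x[0] + x[1]*x[1] + x[2]*x[2] + x[3]*x[3] + x[4]*x[4] = 35
  r_xx[1] = x[0]*x[1] + x[1]*x[2] + x[2]*x[3] + x[3]*x[4] = 9
  r_xx[2] = x[0]*x[2] + x[1]*x[3] + x[2]*x[4] = 9
  r_xx[3] = x[0]*x[3] + x[1]*x[4] = 9
  r_xx[4] = x[0]*x[4] = -4
r_xx = [-4, 9, 9, 9, 35, 9, 9, 9, -4]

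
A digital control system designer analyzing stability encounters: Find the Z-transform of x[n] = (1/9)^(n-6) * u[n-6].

Time-shifting property: if X(z) = Z{x[n]}, then Z{x[n-d]} = z^(-d) * X(z)
X(z) = z/(z - 1/9) for x[n] = (1/9)^n * u[n]
Z{x[n-6]} = z^(-6) * z/(z - 1/9) = z^(-5)/(z - 1/9)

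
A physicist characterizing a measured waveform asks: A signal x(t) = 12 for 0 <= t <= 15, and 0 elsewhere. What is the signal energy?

Energy = integral of |x(t)|^2 dt over the signal duration
= 12^2 * 15 = 144 * 15 = 2160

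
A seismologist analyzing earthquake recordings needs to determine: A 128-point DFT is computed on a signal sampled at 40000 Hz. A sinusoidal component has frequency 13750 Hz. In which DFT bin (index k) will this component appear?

DFT frequency resolution = f_s/N = 40000/128 = 625/2 Hz
Bin index k = f_signal / resolution = 13750 / 625/2 = 44
The signal frequency 13750 Hz falls in DFT bin k = 44.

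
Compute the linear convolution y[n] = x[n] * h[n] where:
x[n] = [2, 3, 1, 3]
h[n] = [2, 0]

y[n] = sum_k x[k]*h[n-k]. Output length = len(x) + len(h) - 1 = 4 + 2 - 1 = 5.
y[0] = 2*2 = 4
y[1] = 3*2 + 2*0 = 6
y[2] = 1*2 + 3*0 = 2
y[3] = 3*2 + 1*0 = 6
y[4] = 3*0 = 0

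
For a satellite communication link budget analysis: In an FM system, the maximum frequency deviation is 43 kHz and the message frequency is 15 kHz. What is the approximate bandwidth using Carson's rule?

Carson's rule: BW = 2*(delta_f + f_m)
= 2*(43 + 15) kHz = 116 kHz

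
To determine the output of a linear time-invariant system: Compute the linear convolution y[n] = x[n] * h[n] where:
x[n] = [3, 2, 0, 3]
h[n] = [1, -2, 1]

y[n] = sum_k x[k]*h[n-k]. Output length = len(x) + len(h) - 1 = 4 + 3 - 1 = 6.
y[0] = 3*1 = 3
y[1] = 2*1 + 3*-2 = -4
y[2] = 0*1 + 2*-2 + 3*1 = -1
y[3] = 3*1 + 0*-2 + 2*1 = 5
y[4] = 3*-2 + 0*1 = -6
y[5] = 3*1 = 3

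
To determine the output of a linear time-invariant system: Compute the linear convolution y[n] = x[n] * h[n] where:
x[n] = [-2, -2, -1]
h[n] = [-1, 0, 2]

y[n] = sum_k x[k]*h[n-k]. Output length = len(x) + len(h) - 1 = 3 + 3 - 1 = 5.
y[0] = -2*-1 = 2
y[1] = -2*-1 + -2*0 = 2
y[2] = -1*-1 + -2*0 + -2*2 = -3
y[3] = -1*0 + -2*2 = -4
y[4] = -1*2 = -2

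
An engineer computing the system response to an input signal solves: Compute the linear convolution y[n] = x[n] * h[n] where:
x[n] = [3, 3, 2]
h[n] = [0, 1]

y[n] = sum_k x[k]*h[n-k]. Output length = len(x) + len(h) - 1 = 3 + 2 - 1 = 4.
y[0] = 3*0 = 0
y[1] = 3*0 + 3*1 = 3
y[2] = 2*0 + 3*1 = 3
y[3] = 2*1 = 2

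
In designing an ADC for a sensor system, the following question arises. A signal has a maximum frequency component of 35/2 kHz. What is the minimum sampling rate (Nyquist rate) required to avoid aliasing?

By the Nyquist-Shannon sampling theorem,
the minimum sampling rate (Nyquist rate) must be at least 2 * f_max.
Nyquist rate = 2 * 35/2 kHz = 35 kHz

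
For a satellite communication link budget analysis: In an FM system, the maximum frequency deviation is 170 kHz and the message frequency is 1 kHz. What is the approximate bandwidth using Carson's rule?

Carson's rule: BW = 2*(delta_f + f_m)
= 2*(170 + 1) kHz = 342 kHz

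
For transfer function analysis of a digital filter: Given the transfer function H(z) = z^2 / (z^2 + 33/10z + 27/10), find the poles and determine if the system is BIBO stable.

Poles are roots of the denominator: z^2 + 33/10z + 27/10 = 0.
Quadratic formula: z = [-(33/10) +/- sqrt((33/10)^2 - 4*(27/10))] / 2
Discriminant = 1089/100 - 54/5 = 9/100; sqrt = 3/10.
z = (-33/10 +/- 3/10) / 2 => z = -3/2 or z = -9/5.
|p1| = 3/2, |p2| = 9/5.
For BIBO stability, all poles must lie inside the unit circle (|p| < 1).
System is UNSTABLE since at least one |p| >= 1.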